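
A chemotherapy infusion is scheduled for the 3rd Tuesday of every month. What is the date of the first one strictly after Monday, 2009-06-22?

June 2009 starts on a Monday; its first Tuesday is the 2nd, so the 3rd Tuesday is the 16th — 2009-06-16.
That is not after 2009-06-22, so look at July 2009.
July 2009 starts on a Wednesday; its first Tuesday is the 7th, so the 3rd Tuesday is the 21st — 2009-07-21.

2009-07-21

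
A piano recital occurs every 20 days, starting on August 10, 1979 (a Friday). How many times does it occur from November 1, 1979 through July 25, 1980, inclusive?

13

Occurrences land 20·i days after August 10, 1979 for i = 0, 1, 2, …
November 1, 1979 is 83 days after the start; 83 ÷ 20 = 4 remainder 3; since the remainder is 3, round up to i = 5. First occurrence in the window: #6 on November 18, 1979 (5×20 = 100 days in).
July 25, 1980 is 350 days after the start; 350 ÷ 20 = 17 remainder 10. Last occurrence in the window: #18 on July 15, 1980.
Occurrences #6 through #18: 13 in total.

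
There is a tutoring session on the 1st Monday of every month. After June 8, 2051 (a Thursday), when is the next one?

July 3, 2051

June 2051 starts on a Thursday, so its 1st Monday is June 5, 2051 (4 days in).
That is not after June 8, 2051, so look at July 2051.
July 2051 starts on a Saturday, so its 1st Monday is July 3, 2051 (2 days in).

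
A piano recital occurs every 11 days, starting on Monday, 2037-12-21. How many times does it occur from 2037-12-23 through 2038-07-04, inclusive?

17

Occurrences land 11·i days after 2037-12-21 for i = 0, 1, 2, …
2037-12-23 is 2 days after the start; 2 ÷ 11 = 0 remainder 2; since the remainder is 2, round up to i = 1. First occurrence in the window: #2 on 2038-01-01 (1×11 = 11 days in).
2038-07-04 is 195 days after the start; 195 ÷ 11 = 17 remainder 8. Last occurrence in the window: #18 on 2038-06-26.
Occurrences #2 through #18: 17 in total.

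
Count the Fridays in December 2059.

4

2059-12-01 is a Monday; the first Friday on or after it is 2059-12-05 (4 days later).
From 2059-12-05 to 2059-12-31 is 31 − 5 = 26 days.
26 ÷ 7 = 3 full weeks with remainder 5, so 3 more Fridays after the first → 4.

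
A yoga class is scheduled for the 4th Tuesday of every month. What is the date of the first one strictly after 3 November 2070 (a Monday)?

November 2070 starts on a Saturday; its first Tuesday is the 4th, so the 4th Tuesday is the 25th — 25 November 2070.
25 November 2070 is after 3 November 2070, so that is the next one.

25 November 2070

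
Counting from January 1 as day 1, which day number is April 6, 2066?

96

Days in months before April: 31 + 28 + 31 = 90.
Plus 6 days into April → day 96.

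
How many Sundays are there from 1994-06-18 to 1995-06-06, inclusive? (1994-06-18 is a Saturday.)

1994-06-18 is a Saturday; the first Sunday on or after it is 1994-06-19 (1 day later).
From 1994-06-19 to 1995-06-06: 195 + 157 = 352 days (rest of 1994, to 1995-06-06 in 1995).
352 ÷ 7 = 50 full weeks with remainder 2, so 50 more Sundays after the first → 51.

51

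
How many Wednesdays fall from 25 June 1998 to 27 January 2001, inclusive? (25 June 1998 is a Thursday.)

135

25 June 1998 is a Thursday; the first Wednesday on or after it is 1 July 1998 (6 days later).
From 1 July 1998 to 27 January 2001: 183 + 365 + 366 + 27 = 941 days (rest of 1998, 1999, 2000, to 27 January 2001 in 2001).
941 ÷ 7 = 134 full weeks with remainder 3, so 134 more Wednesdays after the first → 135.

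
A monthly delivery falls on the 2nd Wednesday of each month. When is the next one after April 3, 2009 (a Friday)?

April 2009 starts on a Wednesday; its first Wednesday is the 1st, so the 2nd Wednesday is the 8th — April 8, 2009.
April 8, 2009 is after April 3, 2009, so that is the next one.

April 8, 2009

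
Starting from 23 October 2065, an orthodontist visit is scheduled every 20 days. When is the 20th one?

The 20th occurrence is 19 intervals after the first: 19 × 20 = 380 days after 23 October 2065.
October has 31 days — 8 days to the end of October leaves 372.
November has 30 days (342 left).
December has 31 days (311 left).
January has 31 days (280 left).
February has 28 days (252 left).
March has 31 days (221 left).
April has 30 days (191 left).
May has 31 days (160 left).
June has 30 days (130 left).
July has 31 days (99 left).
August has 31 days (68 left).
September has 30 days (38 left).
October has 31 days (7 left).
7 days into November → 7 November 2066.

7 November 2066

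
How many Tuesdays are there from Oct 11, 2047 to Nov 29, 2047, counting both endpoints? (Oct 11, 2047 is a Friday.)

7

Oct 11, 2047 is a Friday; the first Tuesday on or after it is Oct 15, 2047 (4 days later).
From Oct 15, 2047 to Nov 29, 2047: 16 + 29 = 45 days (rest of Oct, Nov).
45 ÷ 7 = 6 full weeks with remainder 3, so 6 more Tuesdays after the first → 7.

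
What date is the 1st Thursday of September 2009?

2009-09-03

The first Thursday of September 2009 is September 3.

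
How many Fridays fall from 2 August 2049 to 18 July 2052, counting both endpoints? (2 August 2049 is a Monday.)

2 August 2049 is a Monday; the first Friday on or after it is 6 August 2049 (4 days later).
From 6 August 2049 to 18 July 2052: 147 + 365 + 365 + 200 = 1077 days (rest of 2049, 2050, 2051, to 18 July 2052 in 2052).
1077 ÷ 7 = 153 full weeks with remainder 6, so 153 more Fridays after the first → 154.

154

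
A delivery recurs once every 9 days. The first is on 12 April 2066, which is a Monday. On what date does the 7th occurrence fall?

5 June 2066

The 7th occurrence is 6 intervals after the first: 6 × 9 = 54 days after 12 April 2066.
April has 30 days — 18 days to the end of April leaves 36.
May has 31 days (5 left).
5 days into June → 5 June 2066.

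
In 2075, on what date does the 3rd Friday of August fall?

August 16, 2075

The first Friday of August 2075 is August 2.
The 3rd Friday is 2 weeks later: 2 + 14 = 16.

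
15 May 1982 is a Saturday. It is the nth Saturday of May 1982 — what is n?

Day 15 falls in week ⌈15/7⌉ of the month.
Days 1–7 hold the 1st Saturday, 8–14 the 2nd, 15–21 the 3rd, 22–28 the 4th, 29–31 the 5th.
15 is in the range for the 3rd.

3rd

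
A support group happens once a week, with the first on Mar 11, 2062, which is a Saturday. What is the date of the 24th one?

The 24th occurrence is 23 intervals after the first: 23 × 7 = 161 days after Mar 11, 2062.
Mar has 31 days — 20 days to the end of Mar leaves 141.
Apr has 30 days (111 left).
May has 31 days (80 left).
Jun has 30 days (50 left).
Jul has 31 days (19 left).
19 days into Aug → Aug 19, 2062.

Aug 19, 2062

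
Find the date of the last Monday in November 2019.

25 November 2019

November 2019 begins on a Friday, so the first Monday is November 4 (3 days later).
November 2019 has 30 days. Adding weeks: 4, 11, 18, 25 — the last one ≤ 30 is the 25th.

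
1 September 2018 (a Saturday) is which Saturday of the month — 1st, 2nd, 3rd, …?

1st

Day 1 falls in week ⌈1/7⌉ of the month.
Days 1–7 hold the 1st Saturday, 8–14 the 2nd, 15–21 the 3rd, 22–28 the 4th, 29–31 the 5th.
1 is in the range for the 1st.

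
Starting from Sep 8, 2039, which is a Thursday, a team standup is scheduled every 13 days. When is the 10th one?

The 10th occurrence is 9 intervals after the first: 9 × 13 = 117 days after Sep 8, 2039.
Sep has 30 days — 22 days to the end of Sep leaves 95.
Oct has 31 days (64 left).
Nov has 30 days (34 left).
Dec has 31 days (3 left).
3 days into Jan → Jan 3, 2040.

Jan 3, 2040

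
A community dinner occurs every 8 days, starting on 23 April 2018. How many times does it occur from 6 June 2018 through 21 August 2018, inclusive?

10

Occurrences land 8·i days after 23 April 2018 for i = 0, 1, 2, …
6 June 2018 is 44 days after the start; 44 ÷ 8 = 5 remainder 4; since the remainder is 4, round up to i = 6. First occurrence in the window: #7 on 10 June 2018 (6×8 = 48 days in).
21 August 2018 is 120 days after the start; 120 ÷ 8 = 15 remainder 0. Last occurrence in the window: #16 on 21 August 2018.
Occurrences #7 through #16: 10 in total.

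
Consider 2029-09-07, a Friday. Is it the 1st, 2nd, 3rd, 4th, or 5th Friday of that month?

Day 7 falls in week ⌈7/7⌉ of the month.
Days 1–7 hold the 1st Friday, 8–14 the 2nd, 15–21 the 3rd, 22–28 the 4th, 29–31 the 5th.
7 is in the range for the 1st.

1st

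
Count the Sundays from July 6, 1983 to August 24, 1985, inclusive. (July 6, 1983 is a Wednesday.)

July 6, 1983 is a Wednesday; the first Sunday on or after it is July 10, 1983 (4 days later).
From July 10, 1983 to August 24, 1985: 174 + 366 + 236 = 776 days (rest of 1983, 1984, to August 24, 1985 in 1985).
776 ÷ 7 = 110 full weeks with remainder 6, so 110 more Sundays after the first → 111.

111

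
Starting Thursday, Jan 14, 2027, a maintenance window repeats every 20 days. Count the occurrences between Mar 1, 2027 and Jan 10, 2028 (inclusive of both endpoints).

Occurrences land 20·i days after Jan 14, 2027 for i = 0, 1, 2, …
Mar 1, 2027 is 46 days after the start; 46 ÷ 20 = 2 remainder 6; since the remainder is 6, round up to i = 3. First occurrence in the window: #4 on Mar 15, 2027 (3×20 = 60 days in).
Jan 10, 2028 is 361 days after the start; 361 ÷ 20 = 18 remainder 1. Last occurrence in the window: #19 on Jan 9, 2028.
Occurrences #4 through #19: 16 in total.

16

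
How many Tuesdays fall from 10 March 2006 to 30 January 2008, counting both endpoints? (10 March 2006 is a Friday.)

99

10 March 2006 is a Friday; the first Tuesday on or after it is 14 March 2006 (4 days later).
From 14 March 2006 to 30 January 2008: 292 + 365 + 30 = 687 days (rest of 2006, 2007, to 30 January 2008 in 2008).
687 ÷ 7 = 98 full weeks with remainder 1, so 98 more Tuesdays after the first → 99.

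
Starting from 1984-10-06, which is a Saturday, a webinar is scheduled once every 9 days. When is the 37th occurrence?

The 37th occurrence is 36 intervals after the first: 36 × 9 = 324 days after 1984-10-06.
October has 31 days — 25 days to the end of October leaves 299.
November has 30 days (269 left).
December has 31 days (238 left).
January has 31 days (207 left).
February has 28 days (179 left).
March has 31 days (148 left).
April has 30 days (118 left).
May has 31 days (87 left).
June has 30 days (57 left).
July has 31 days (26 left).
26 days into August → 1985-08-26.

1985-08-26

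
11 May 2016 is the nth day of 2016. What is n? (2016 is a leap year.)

Days in months before May: 31 + 29 + 31 + 30 = 121.
Plus 11 days into May → day 132.

132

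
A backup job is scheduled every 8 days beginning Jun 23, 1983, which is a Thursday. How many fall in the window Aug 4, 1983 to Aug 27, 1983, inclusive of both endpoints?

Occurrences land 8·i days after Jun 23, 1983 for i = 0, 1, 2, …
Aug 4, 1983 is 42 days after the start; 42 ÷ 8 = 5 remainder 2; since the remainder is 2, round up to i = 6. First occurrence in the window: #7 on Aug 10, 1983 (6×8 = 48 days in).
Aug 27, 1983 is 65 days after the start; 65 ÷ 8 = 8 remainder 1. Last occurrence in the window: #9 on Aug 26, 1983.
Occurrences #7 through #9: 3 in total.

3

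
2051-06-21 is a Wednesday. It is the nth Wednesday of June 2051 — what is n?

3rd

Day 21 falls in week ⌈21/7⌉ of the month.
Days 1–7 hold the 1st Wednesday, 8–14 the 2nd, 15–21 the 3rd, 22–28 the 4th, 29–31 the 5th.
21 is in the range for the 3rd.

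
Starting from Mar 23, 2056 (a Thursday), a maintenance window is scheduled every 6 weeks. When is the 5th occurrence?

Sep 7, 2056

The 5th occurrence is 4 intervals after the first: 4 × 42 = 168 days after Mar 23, 2056.
Mar has 31 days — 8 days to the end of Mar leaves 160.
Apr has 30 days (130 left).
May has 31 days (99 left).
Jun has 30 days (69 left).
Jul has 31 days (38 left).
Aug has 31 days (7 left).
7 days into Sep → Sep 7, 2056.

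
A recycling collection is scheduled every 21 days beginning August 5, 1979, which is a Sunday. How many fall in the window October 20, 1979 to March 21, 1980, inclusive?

7

Occurrences land 21·i days after August 5, 1979 for i = 0, 1, 2, …
October 20, 1979 is 76 days after the start; 76 ÷ 21 = 3 remainder 13; since the remainder is 13, round up to i = 4. First occurrence in the window: #5 on October 28, 1979 (4×21 = 84 days in).
March 21, 1980 is 229 days after the start; 229 ÷ 21 = 10 remainder 19. Last occurrence in the window: #11 on March 2, 1980.
Occurrences #5 through #11: 7 in total.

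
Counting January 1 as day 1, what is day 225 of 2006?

Jan has 31 days (225 − 31 = 194 remain).
Feb has 28 days (194 − 28 = 166 remain).
Mar has 31 days (166 − 31 = 135 remain).
Apr has 30 days (135 − 30 = 105 remain).
May has 31 days (105 − 31 = 74 remain).
Jun has 30 days (74 − 30 = 44 remain).
Jul has 31 days (44 − 31 = 13 remain).
13 into Aug → Aug 13.

Aug 13, 2006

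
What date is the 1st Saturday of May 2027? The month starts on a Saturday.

May 2027 begins on a Saturday, so the first Saturday is May 1.

2027-05-01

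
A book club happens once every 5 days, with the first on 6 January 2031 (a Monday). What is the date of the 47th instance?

The 47th occurrence is 46 intervals after the first: 46 × 5 = 230 days after 6 January 2031.
January has 31 days — 25 days to the end of January leaves 205.
February has 28 days (177 left).
March has 31 days (146 left).
April has 30 days (116 left).
May has 31 days (85 left).
June has 30 days (55 left).
July has 31 days (24 left).
24 days into August → 24 August 2031.

24 August 2031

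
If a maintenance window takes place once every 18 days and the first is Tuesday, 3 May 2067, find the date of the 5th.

14 July 2067

The 5th occurrence is 4 intervals after the first: 4 × 18 = 72 days after 3 May 2067.
May has 31 days — 28 days to the end of May leaves 44.
June has 30 days (14 left).
14 days into July → 14 July 2067.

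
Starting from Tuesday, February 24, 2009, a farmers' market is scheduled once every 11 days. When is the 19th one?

The 19th occurrence is 18 intervals after the first: 18 × 11 = 198 days after February 24, 2009.
February has 28 days — 4 days to the end of February leaves 194.
March has 31 days (163 left).
April has 30 days (133 left).
May has 31 days (102 left).
June has 30 days (72 left).
July has 31 days (41 left).
August has 31 days (10 left).
10 days into September → September 10, 2009.

September 10, 2009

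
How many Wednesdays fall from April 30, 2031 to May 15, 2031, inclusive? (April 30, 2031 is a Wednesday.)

April 30, 2031 is a Wednesday; the first Wednesday on or after it is April 30, 2031.
From April 30, 2031 to May 15, 2031: 0 + 15 = 15 days (rest of April, May).
15 ÷ 7 = 2 full weeks with remainder 1, so 2 more Wednesdays after the first → 3.

3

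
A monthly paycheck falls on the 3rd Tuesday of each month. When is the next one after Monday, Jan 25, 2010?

Jan 2010 starts on a Friday; its first Tuesday is the 5th, so the 3rd Tuesday is the 19th — Jan 19, 2010.
That is not after Jan 25, 2010, so look at Feb 2010.
Feb 2010 starts on a Monday; its first Tuesday is the 2nd, so the 3rd Tuesday is the 16th — Feb 16, 2010.

Feb 16, 2010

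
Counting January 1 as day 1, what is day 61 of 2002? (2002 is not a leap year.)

January has 31 days (61 − 31 = 30 remain).
February has 28 days (30 − 28 = 2 remain).
2 into March → March 2.

2002-03-02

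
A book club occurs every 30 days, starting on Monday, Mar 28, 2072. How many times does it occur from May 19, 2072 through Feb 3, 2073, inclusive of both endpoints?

Occurrences land 30·i days after Mar 28, 2072 for i = 0, 1, 2, …
May 19, 2072 is 52 days after the start; 52 ÷ 30 = 1 remainder 22; since the remainder is 22, round up to i = 2. First occurrence in the window: #3 on May 27, 2072 (2×30 = 60 days in).
Feb 3, 2073 is 312 days after the start; 312 ÷ 30 = 10 remainder 12. Last occurrence in the window: #11 on Jan 22, 2073.
Occurrences #3 through #11: 9 in total.

9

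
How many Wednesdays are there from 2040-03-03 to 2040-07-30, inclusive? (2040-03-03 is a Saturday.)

2040-03-03 is a Saturday; the first Wednesday on or after it is 2040-03-07 (4 days later).
From 2040-03-07 to 2040-07-30: 24 + 30 + 31 + 30 + 30 = 145 days (rest of March, April, May, June, July).
145 ÷ 7 = 20 full weeks with remainder 5, so 20 more Wednesdays after the first → 21.

21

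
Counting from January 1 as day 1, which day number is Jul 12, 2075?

Days in months before Jul: 31 + 28 + 31 + 30 + 31 + 30 = 181.
Plus 12 days into Jul → day 193.

193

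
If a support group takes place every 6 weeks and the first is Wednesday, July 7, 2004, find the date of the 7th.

March 16, 2005

The 7th occurrence is 6 intervals after the first: 6 × 42 = 252 days after July 7, 2004.
July has 31 days — 24 days to the end of July leaves 228.
August has 31 days (197 left).
September has 30 days (167 left).
October has 31 days (136 left).
November has 30 days (106 left).
December has 31 days (75 left).
January has 31 days (44 left).
February has 28 days (16 left).
16 days into March → March 16, 2005.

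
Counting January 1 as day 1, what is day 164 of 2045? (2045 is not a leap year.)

June 13, 2045

January has 31 days (164 − 31 = 133 remain).
February has 28 days (133 − 28 = 105 remain).
March has 31 days (105 − 31 = 74 remain).
April has 30 days (74 − 30 = 44 remain).
May has 31 days (44 − 31 = 13 remain).
13 into June → June 13.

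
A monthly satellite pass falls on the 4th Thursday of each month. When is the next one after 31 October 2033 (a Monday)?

October 2033 starts on a Saturday; its first Thursday is the 6th, so the 4th Thursday is the 27th — 27 October 2033.
That is not after 31 October 2033, so look at November 2033.
November 2033 starts on a Tuesday; its first Thursday is the 3rd, so the 4th Thursday is the 24th — 24 November 2033.

24 November 2033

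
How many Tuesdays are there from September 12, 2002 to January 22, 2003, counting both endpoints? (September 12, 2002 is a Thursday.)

September 12, 2002 is a Thursday; the first Tuesday on or after it is September 17, 2002 (5 days later).
From September 17, 2002 to January 22, 2003: 13 + 31 + 30 + 31 + 22 = 127 days (rest of September, October, November, December, January).
127 ÷ 7 = 18 full weeks with remainder 1, so 18 more Tuesdays after the first → 19.

19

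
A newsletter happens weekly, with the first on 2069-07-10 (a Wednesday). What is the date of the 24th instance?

2069-12-18

The 24th occurrence is 23 intervals after the first: 23 × 7 = 161 days after 2069-07-10.
July has 31 days — 21 days to the end of July leaves 140.
August has 31 days (109 left).
September has 30 days (79 left).
October has 31 days (48 left).
November has 30 days (18 left).
18 days into December → 2069-12-18.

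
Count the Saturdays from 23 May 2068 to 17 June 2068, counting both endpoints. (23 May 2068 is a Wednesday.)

23 May 2068 is a Wednesday; the first Saturday on or after it is 26 May 2068 (3 days later).
From 26 May 2068 to 17 June 2068: 5 + 17 = 22 days (rest of May, June).
22 ÷ 7 = 3 full weeks with remainder 1, so 3 more Saturdays after the first → 4.

4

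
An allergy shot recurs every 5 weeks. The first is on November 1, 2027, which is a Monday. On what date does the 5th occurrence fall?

The 5th occurrence is 4 intervals after the first: 4 × 35 = 140 days after November 1, 2027.
November has 30 days — 29 days to the end of November leaves 111.
December has 31 days (80 left).
January has 31 days (49 left).
February has 29 days (20 left).
20 days into March → March 20, 2028.

March 20, 2028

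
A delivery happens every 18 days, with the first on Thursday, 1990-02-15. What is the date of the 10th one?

The 10th occurrence is 9 intervals after the first: 9 × 18 = 162 days after 1990-02-15.
February has 28 days — 13 days to the end of February leaves 149.
March has 31 days (118 left).
April has 30 days (88 left).
May has 31 days (57 left).
June has 30 days (27 left).
27 days into July → 1990-07-27.

1990-07-27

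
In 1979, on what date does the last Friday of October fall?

26 October 1979

The first Friday of October 1979 is October 5.
October 1979 has 31 days. Adding weeks: 5, 12, 19, 26 — the last one ≤ 31 is the 26th.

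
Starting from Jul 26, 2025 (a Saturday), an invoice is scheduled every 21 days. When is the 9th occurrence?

The 9th occurrence is 8 intervals after the first: 8 × 21 = 168 days after Jul 26, 2025.
Jul has 31 days — 5 days to the end of Jul leaves 163.
Aug has 31 days (132 left).
Sep has 30 days (102 left).
Oct has 31 days (71 left).
Nov has 30 days (41 left).
Dec has 31 days (10 left).
10 days into Jan → Jan 10, 2026.

Jan 10, 2026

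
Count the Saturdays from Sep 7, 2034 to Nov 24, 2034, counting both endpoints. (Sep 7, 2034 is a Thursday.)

Sep 7, 2034 is a Thursday; the first Saturday on or after it is Sep 9, 2034 (2 days later).
From Sep 9, 2034 to Nov 24, 2034: 21 + 31 + 24 = 76 days (rest of Sep, Oct, Nov).
76 ÷ 7 = 10 full weeks with remainder 6, so 10 more Saturdays after the first → 11.

11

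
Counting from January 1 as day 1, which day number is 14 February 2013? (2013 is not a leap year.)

Days in months before February: 31 = 31.
Plus 14 days into February → day 45.

45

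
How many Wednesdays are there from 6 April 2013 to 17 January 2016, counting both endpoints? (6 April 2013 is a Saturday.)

145

6 April 2013 is a Saturday; the first Wednesday on or after it is 10 April 2013 (4 days later).
From 10 April 2013 to 17 January 2016: 265 + 365 + 365 + 17 = 1012 days (rest of 2013, 2014, 2015, to 17 January 2016 in 2016).
1012 ÷ 7 = 144 full weeks with remainder 4, so 144 more Wednesdays after the first → 145.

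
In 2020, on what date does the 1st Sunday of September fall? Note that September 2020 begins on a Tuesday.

September 2020 begins on a Tuesday, so the first Sunday is September 6 (5 days later).

2020-09-06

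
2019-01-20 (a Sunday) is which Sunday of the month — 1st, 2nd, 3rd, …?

3rd

Day 20 falls in week ⌈20/7⌉ of the month.
Days 1–7 hold the 1st Sunday, 8–14 the 2nd, 15–21 the 3rd, 22–28 the 4th, 29–31 the 5th.
20 is in the range for the 3rd.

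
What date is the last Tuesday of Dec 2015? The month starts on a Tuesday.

Dec 2015 begins on a Tuesday, so the first Tuesday is Dec 1.
Dec 2015 has 31 days. Adding weeks: 1, 8, 15, 22, 29 — the last one ≤ 31 is the 29th.

Dec 29, 2015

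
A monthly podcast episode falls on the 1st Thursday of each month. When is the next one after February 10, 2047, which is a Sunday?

February 2047 starts on a Friday, so its 1st Thursday is February 7, 2047 (6 days in).
That is not after February 10, 2047, so look at March 2047.
March 2047 starts on a Friday, so its 1st Thursday is March 7, 2047 (6 days in).

March 7, 2047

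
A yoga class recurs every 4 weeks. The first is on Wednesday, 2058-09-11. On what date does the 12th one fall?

2059-07-16

The 12th occurrence is 11 intervals after the first: 11 × 28 = 308 days after 2058-09-11.
September has 30 days — 19 days to the end of September leaves 289.
October has 31 days (258 left).
November has 30 days (228 left).
December has 31 days (197 left).
January has 31 days (166 left).
February has 28 days (138 left).
March has 31 days (107 left).
April has 30 days (77 left).
May has 31 days (46 left).
June has 30 days (16 left).
16 days into July → 2059-07-16.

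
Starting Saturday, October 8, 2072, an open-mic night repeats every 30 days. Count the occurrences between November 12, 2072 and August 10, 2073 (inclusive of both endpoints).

Occurrences land 30·i days after October 8, 2072 for i = 0, 1, 2, …
November 12, 2072 is 35 days after the start; 35 ÷ 30 = 1 remainder 5; since the remainder is 5, round up to i = 2. First occurrence in the window: #3 on December 7, 2072 (2×30 = 60 days in).
August 10, 2073 is 306 days after the start; 306 ÷ 30 = 10 remainder 6. Last occurrence in the window: #11 on August 4, 2073.
Occurrences #3 through #11: 9 in total.

9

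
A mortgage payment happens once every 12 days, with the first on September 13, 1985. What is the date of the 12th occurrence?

January 23, 1986

The 12th occurrence is 11 intervals after the first: 11 × 12 = 132 days after September 13, 1985.
September has 30 days — 17 days to the end of September leaves 115.
October has 31 days (84 left).
November has 30 days (54 left).
December has 31 days (23 left).
23 days into January → January 23, 1986.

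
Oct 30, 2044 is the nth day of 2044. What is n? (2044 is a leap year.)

Days in months before Oct: 31 + 29 + 31 + 30 + 31 + 30 + 31 + 31 + 30 = 274.
Plus 30 days into Oct → day 304.

304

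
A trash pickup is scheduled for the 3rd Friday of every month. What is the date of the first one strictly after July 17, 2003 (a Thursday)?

July 18, 2003

July 2003 starts on a Tuesday; its first Friday is the 4th, so the 3rd Friday is the 18th — July 18, 2003.
July 18, 2003 is after July 17, 2003, so that is the next one.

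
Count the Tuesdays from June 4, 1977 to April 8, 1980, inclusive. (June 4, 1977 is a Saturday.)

149

June 4, 1977 is a Saturday; the first Tuesday on or after it is June 7, 1977 (3 days later).
From June 7, 1977 to April 8, 1980: 207 + 365 + 365 + 99 = 1036 days (rest of 1977, 1978, 1979, to April 8, 1980 in 1980).
1036 ÷ 7 = 148 full weeks with remainder 0, so 148 more Tuesdays after the first → 149.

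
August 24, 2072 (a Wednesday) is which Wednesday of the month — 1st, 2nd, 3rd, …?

Day 24 falls in week ⌈24/7⌉ of the month.
Days 1–7 hold the 1st Wednesday, 8–14 the 2nd, 15–21 the 3rd, 22–28 the 4th, 29–31 the 5th.
24 is in the range for the 4th.

4th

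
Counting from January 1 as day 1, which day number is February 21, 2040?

Days in months before February: 31 = 31.
Plus 21 days into February → day 52.

52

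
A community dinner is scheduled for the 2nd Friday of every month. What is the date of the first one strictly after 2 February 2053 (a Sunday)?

14 February 2053

February 2053 starts on a Saturday; its first Friday is the 7th, so the 2nd Friday is the 14th — 14 February 2053.
14 February 2053 is after 2 February 2053, so that is the next one.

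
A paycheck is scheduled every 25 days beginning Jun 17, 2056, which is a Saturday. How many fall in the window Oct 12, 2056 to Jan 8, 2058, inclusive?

Occurrences land 25·i days after Jun 17, 2056 for i = 0, 1, 2, …
Oct 12, 2056 is 117 days after the start; 117 ÷ 25 = 4 remainder 17; since the remainder is 17, round up to i = 5. First occurrence in the window: #6 on Oct 20, 2056 (5×25 = 125 days in).
Jan 8, 2058 is 570 days after the start; 570 ÷ 25 = 22 remainder 20. Last occurrence in the window: #23 on Dec 19, 2057.
Occurrences #6 through #23: 18 in total.

18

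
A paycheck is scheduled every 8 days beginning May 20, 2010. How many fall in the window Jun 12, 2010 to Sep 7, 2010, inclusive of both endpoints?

Occurrences land 8·i days after May 20, 2010 for i = 0, 1, 2, …
Jun 12, 2010 is 23 days after the start; 23 ÷ 8 = 2 remainder 7; since the remainder is 7, round up to i = 3. First occurrence in the window: #4 on Jun 13, 2010 (3×8 = 24 days in).
Sep 7, 2010 is 110 days after the start; 110 ÷ 8 = 13 remainder 6. Last occurrence in the window: #14 on Sep 1, 2010.
Occurrences #4 through #14: 11 in total.

11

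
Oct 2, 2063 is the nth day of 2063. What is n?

275

Days in months before Oct: 31 + 28 + 31 + 30 + 31 + 30 + 31 + 31 + 30 = 273.
Plus 2 days into Oct → day 275.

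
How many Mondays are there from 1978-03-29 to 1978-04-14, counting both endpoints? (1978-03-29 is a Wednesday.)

1978-03-29 is a Wednesday; the first Monday on or after it is 1978-04-03 (5 days later).
From 1978-04-03 to 1978-04-14 is 14 − 3 = 11 days.
11 ÷ 7 = 1 full weeks with remainder 4, so 1 more Mondays after the first → 2.

2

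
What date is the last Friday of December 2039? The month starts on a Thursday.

30 December 2039

December 2039 begins on a Thursday, so the first Friday is December 2 (1 day later).
December 2039 has 31 days. Adding weeks: 2, 9, 16, 23, 30 — the last one ≤ 31 is the 30th.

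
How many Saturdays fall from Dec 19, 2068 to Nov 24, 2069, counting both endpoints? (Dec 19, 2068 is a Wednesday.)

49

Dec 19, 2068 is a Wednesday; the first Saturday on or after it is Dec 22, 2068 (3 days later).
From Dec 22, 2068 to Nov 24, 2069: 9 + 328 = 337 days (rest of 2068, to Nov 24, 2069 in 2069).
337 ÷ 7 = 48 full weeks with remainder 1, so 48 more Saturdays after the first → 49.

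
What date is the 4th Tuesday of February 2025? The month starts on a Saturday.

February 2025 begins on a Saturday, so the first Tuesday is February 4 (3 days later).
The 4th Tuesday is 3 weeks later: 4 + 21 = 25.

25 February 2025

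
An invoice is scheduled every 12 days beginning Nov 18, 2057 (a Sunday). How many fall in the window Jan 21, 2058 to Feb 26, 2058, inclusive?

Occurrences land 12·i days after Nov 18, 2057 for i = 0, 1, 2, …
Jan 21, 2058 is 64 days after the start; 64 ÷ 12 = 5 remainder 4; since the remainder is 4, round up to i = 6. First occurrence in the window: #7 on Jan 29, 2058 (6×12 = 72 days in).
Feb 26, 2058 is 100 days after the start; 100 ÷ 12 = 8 remainder 4. Last occurrence in the window: #9 on Feb 22, 2058.
Occurrences #7 through #9: 3 in total.

3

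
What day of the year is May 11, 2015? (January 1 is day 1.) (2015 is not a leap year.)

131

Days in months before May: 31 + 28 + 31 + 30 = 120.
Plus 11 days into May → day 131.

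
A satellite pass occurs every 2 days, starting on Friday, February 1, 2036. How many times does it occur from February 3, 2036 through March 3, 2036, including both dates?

Occurrences land 2·i days after February 1, 2036 for i = 0, 1, 2, …
February 3, 2036 is 2 days after the start; 2 ÷ 2 = 1 remainder 0. First occurrence in the window: #2 on February 3, 2036 (1×2 = 2 days in).
March 3, 2036 is 31 days after the start; 31 ÷ 2 = 15 remainder 1. Last occurrence in the window: #16 on March 2, 2036.
Occurrences #2 through #16: 15 in total.

15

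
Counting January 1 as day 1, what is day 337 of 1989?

January has 31 days (337 − 31 = 306 remain).
February has 28 days (306 − 28 = 278 remain).
March has 31 days (278 − 31 = 247 remain).
April has 30 days (247 − 30 = 217 remain).
May has 31 days (217 − 31 = 186 remain).
June has 30 days (186 − 30 = 156 remain).
July has 31 days (156 − 31 = 125 remain).
August has 31 days (125 − 31 = 94 remain).
September has 30 days (94 − 30 = 64 remain).
October has 31 days (64 − 31 = 33 remain).
November has 30 days (33 − 30 = 3 remain).
3 into December → December 3.

1989-12-03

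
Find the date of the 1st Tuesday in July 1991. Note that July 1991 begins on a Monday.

July 1991 begins on a Monday, so the first Tuesday is July 2 (1 day later).

July 2, 1991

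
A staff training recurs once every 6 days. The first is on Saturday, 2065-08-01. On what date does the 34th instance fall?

The 34th occurrence is 33 intervals after the first: 33 × 6 = 198 days after 2065-08-01.
August has 31 days — 30 days to the end of August leaves 168.
September has 30 days (138 left).
October has 31 days (107 left).
November has 30 days (77 left).
December has 31 days (46 left).
January has 31 days (15 left).
15 days into February → 2066-02-15.

2066-02-15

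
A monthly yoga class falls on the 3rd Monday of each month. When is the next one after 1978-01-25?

1978-02-20

January 1978 starts on a Sunday; its first Monday is the 2nd, so the 3rd Monday is the 16th — 1978-01-16.
That is not after 1978-01-25, so look at February 1978.
February 1978 starts on a Wednesday; its first Monday is the 6th, so the 3rd Monday is the 20th — 1978-02-20.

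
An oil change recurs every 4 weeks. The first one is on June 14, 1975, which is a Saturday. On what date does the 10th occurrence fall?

The 10th occurrence is 9 intervals after the first: 9 × 28 = 252 days after June 14, 1975.
June has 30 days — 16 days to the end of June leaves 236.
July has 31 days (205 left).
August has 31 days (174 left).
September has 30 days (144 left).
October has 31 days (113 left).
November has 30 days (83 left).
December has 31 days (52 left).
January has 31 days (21 left).
21 days into February → February 21, 1976.

February 21, 1976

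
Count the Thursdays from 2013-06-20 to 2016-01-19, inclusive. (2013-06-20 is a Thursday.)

2013-06-20 is a Thursday; the first Thursday on or after it is 2013-06-20.
From 2013-06-20 to 2016-01-19: 194 + 365 + 365 + 19 = 943 days (rest of 2013, 2014, 2015, to 2016-01-19 in 2016).
943 ÷ 7 = 134 full weeks with remainder 5, so 134 more Thursdays after the first → 135.

135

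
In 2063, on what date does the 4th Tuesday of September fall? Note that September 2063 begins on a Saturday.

September 2063 begins on a Saturday, so the first Tuesday is September 4 (3 days later).
The 4th Tuesday is 3 weeks later: 4 + 21 = 25.

25 September 2063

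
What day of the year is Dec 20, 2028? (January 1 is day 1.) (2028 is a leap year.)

355

Days in months before Dec: 31 + 29 + 31 + 30 + 31 + 30 + 31 + 31 + 30 + 31 + 30 = 335.
Plus 20 days into Dec → day 355.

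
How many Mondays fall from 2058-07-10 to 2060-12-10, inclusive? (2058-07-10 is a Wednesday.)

2058-07-10 is a Wednesday; the first Monday on or after it is 2058-07-15 (5 days later).
From 2058-07-15 to 2060-12-10: 169 + 365 + 345 = 879 days (rest of 2058, 2059, to 2060-12-10 in 2060).
879 ÷ 7 = 125 full weeks with remainder 4, so 125 more Mondays after the first → 126.

126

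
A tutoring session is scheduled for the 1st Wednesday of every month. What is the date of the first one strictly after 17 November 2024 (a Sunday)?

November 2024 starts on a Friday, so its 1st Wednesday is 6 November 2024 (5 days in).
That is not after 17 November 2024, so look at December 2024.
December 2024 starts on a Sunday, so its 1st Wednesday is 4 December 2024 (3 days in).

4 December 2024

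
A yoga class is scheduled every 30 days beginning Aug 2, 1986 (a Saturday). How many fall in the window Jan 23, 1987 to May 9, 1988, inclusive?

16

Occurrences land 30·i days after Aug 2, 1986 for i = 0, 1, 2, …
Jan 23, 1987 is 174 days after the start; 174 ÷ 30 = 5 remainder 24; since the remainder is 24, round up to i = 6. First occurrence in the window: #7 on Jan 29, 1987 (6×30 = 180 days in).
May 9, 1988 is 646 days after the start; 646 ÷ 30 = 21 remainder 16. Last occurrence in the window: #22 on Apr 23, 1988.
Occurrences #7 through #22: 16 in total.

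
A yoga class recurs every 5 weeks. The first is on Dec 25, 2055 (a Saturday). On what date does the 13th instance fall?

The 13th occurrence is 12 intervals after the first: 12 × 35 = 420 days after Dec 25, 2055.
Dec has 31 days — 6 days to the end of Dec leaves 414.
2056 has 366 days (48 left).
Jan has 31 days (17 left).
17 days into Feb → Feb 17, 2057.

Feb 17, 2057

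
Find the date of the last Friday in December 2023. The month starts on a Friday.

29 December 2023

December 2023 begins on a Friday, so the first Friday is December 1.
December 2023 has 31 days. Adding weeks: 1, 8, 15, 22, 29 — the last one ≤ 31 is the 29th.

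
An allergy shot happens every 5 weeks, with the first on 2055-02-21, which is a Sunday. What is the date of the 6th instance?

2055-08-15

The 6th occurrence is 5 intervals after the first: 5 × 35 = 175 days after 2055-02-21.
February has 28 days — 7 days to the end of February leaves 168.
March has 31 days (137 left).
April has 30 days (107 left).
May has 31 days (76 left).
June has 30 days (46 left).
July has 31 days (15 left).
15 days into August → 2055-08-15.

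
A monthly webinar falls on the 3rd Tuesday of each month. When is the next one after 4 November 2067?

November 2067 starts on a Tuesday; its first Tuesday is the 1st, so the 3rd Tuesday is the 15th — 15 November 2067.
15 November 2067 is after 4 November 2067, so that is the next one.

15 November 2067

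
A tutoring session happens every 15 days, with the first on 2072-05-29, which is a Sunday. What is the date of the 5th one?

The 5th occurrence is 4 intervals after the first: 4 × 15 = 60 days after 2072-05-29.
May has 31 days — 2 days to the end of May leaves 58.
June has 30 days (28 left).
28 days into July → 2072-07-28.

2072-07-28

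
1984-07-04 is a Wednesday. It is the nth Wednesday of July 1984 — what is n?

Day 4 falls in week ⌈4/7⌉ of the month.
Days 1–7 hold the 1st Wednesday, 8–14 the 2nd, 15–21 the 3rd, 22–28 the 4th, 29–31 the 5th.
4 is in the range for the 1st.

1st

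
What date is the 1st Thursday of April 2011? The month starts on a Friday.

April 2011 begins on a Friday, so the first Thursday is April 7 (6 days later).

2011-04-07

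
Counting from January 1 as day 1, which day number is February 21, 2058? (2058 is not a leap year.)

52

Days in months before February: 31 = 31.
Plus 21 days into February → day 52.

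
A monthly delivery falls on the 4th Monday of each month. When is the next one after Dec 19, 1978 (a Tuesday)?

Dec 25, 1978

Dec 1978 starts on a Friday; its first Monday is the 4th, so the 4th Monday is the 25th — Dec 25, 1978.
Dec 25, 1978 is after Dec 19, 1978, so that is the next one.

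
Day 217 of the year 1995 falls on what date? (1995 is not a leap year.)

August 5, 1995

January has 31 days (217 − 31 = 186 remain).
February has 28 days (186 − 28 = 158 remain).
March has 31 days (158 − 31 = 127 remain).
April has 30 days (127 − 30 = 97 remain).
May has 31 days (97 − 31 = 66 remain).
June has 30 days (66 − 30 = 36 remain).
July has 31 days (36 − 31 = 5 remain).
5 into August → August 5.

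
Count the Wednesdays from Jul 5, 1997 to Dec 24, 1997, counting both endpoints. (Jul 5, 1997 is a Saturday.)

Jul 5, 1997 is a Saturday; the first Wednesday on or after it is Jul 9, 1997 (4 days later).
From Jul 9, 1997 to Dec 24, 1997: 22 + 31 + 30 + 31 + 30 + 24 = 168 days (rest of Jul, Aug, Sep, Oct, Nov, Dec).
168 ÷ 7 = 24 full weeks with remainder 0, so 24 more Wednesdays after the first → 25.

25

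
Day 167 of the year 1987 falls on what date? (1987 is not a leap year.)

Jun 16, 1987

Jan has 31 days (167 − 31 = 136 remain).
Feb has 28 days (136 − 28 = 108 remain).
Mar has 31 days (108 − 31 = 77 remain).
Apr has 30 days (77 − 30 = 47 remain).
May has 31 days (47 − 31 = 16 remain).
16 into Jun → Jun 16.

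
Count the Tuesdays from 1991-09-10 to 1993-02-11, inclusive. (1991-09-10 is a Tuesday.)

75

1991-09-10 is a Tuesday; the first Tuesday on or after it is 1991-09-10.
From 1991-09-10 to 1993-02-11: 112 + 366 + 42 = 520 days (rest of 1991, 1992, to 1993-02-11 in 1993).
520 ÷ 7 = 74 full weeks with remainder 2, so 74 more Tuesdays after the first → 75.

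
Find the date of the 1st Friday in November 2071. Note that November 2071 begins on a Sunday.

November 2071 begins on a Sunday, so the first Friday is November 6 (5 days later).

2071-11-06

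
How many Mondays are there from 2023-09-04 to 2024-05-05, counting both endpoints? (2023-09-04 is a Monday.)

2023-09-04 is a Monday; the first Monday on or after it is 2023-09-04.
From 2023-09-04 to 2024-05-05: 26 + 31 + 30 + 31 + 31 + 29 + 31 + 30 + 5 = 244 days (rest of September, October, November, December, January, February, March, April, May).
244 ÷ 7 = 34 full weeks with remainder 6, so 34 more Mondays after the first → 35.

35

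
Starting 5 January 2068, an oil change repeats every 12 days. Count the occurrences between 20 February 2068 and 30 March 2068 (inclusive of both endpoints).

Occurrences land 12·i days after 5 January 2068 for i = 0, 1, 2, …
20 February 2068 is 46 days after the start; 46 ÷ 12 = 3 remainder 10; since the remainder is 10, round up to i = 4. First occurrence in the window: #5 on 22 February 2068 (4×12 = 48 days in).
30 March 2068 is 85 days after the start; 85 ÷ 12 = 7 remainder 1. Last occurrence in the window: #8 on 29 March 2068.
Occurrences #5 through #8: 4 in total.

4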